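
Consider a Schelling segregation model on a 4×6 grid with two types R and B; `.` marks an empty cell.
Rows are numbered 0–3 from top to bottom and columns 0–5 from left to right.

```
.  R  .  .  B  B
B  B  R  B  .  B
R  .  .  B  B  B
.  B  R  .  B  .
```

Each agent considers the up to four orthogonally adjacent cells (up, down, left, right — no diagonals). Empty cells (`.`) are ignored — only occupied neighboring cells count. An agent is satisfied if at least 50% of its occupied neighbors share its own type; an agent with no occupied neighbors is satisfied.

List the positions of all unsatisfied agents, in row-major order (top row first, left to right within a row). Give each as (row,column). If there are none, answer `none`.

(0,1), (1,1), (1,2), (2,0), (3,1), (3,2)

(0,1)R 0/1 ✗
(0,4)B 1/1 ✓
(0,5)B 2/2 ✓
(1,0)B 1/2 ✓
(1,1)B 1/3 ✗
(1,2)R 0/2 ✗
(1,3)B 1/2 ✓
(1,5)B 2/2 ✓
(2,0)R 0/1 ✗
(2,3)B 2/2 ✓
(2,4)B 3/3 ✓
(2,5)B 2/2 ✓
(3,1)B 0/1 ✗
(3,2)R 0/1 ✗
(3,4)B 1/1 ✓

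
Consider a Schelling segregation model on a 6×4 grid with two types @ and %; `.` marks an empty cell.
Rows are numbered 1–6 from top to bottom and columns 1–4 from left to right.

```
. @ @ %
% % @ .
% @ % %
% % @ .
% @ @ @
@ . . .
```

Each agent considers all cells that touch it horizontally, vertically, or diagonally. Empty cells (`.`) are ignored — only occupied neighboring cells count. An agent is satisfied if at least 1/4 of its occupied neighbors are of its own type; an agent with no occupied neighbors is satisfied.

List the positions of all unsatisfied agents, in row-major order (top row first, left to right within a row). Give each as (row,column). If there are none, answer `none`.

(1,2)@ 2/4 ✓
(1,3)@ 2/4 ✓
(1,4)% 0/2 ✗
(2,1)% 2/4 ✓
(2,2)% 3/7 ✓
(2,3)@ 3/7 ✓
(3,1)% 4/5 ✓
(3,2)@ 2/8 ✓
(3,3)% 3/6 ✓
(3,4)% 1/3 ✓
(4,1)% 3/5 ✓
(4,2)% 4/8 ✓
(4,3)@ 4/7 ✓
(5,1)% 2/4 ✓
(5,2)@ 3/6 ✓
(5,3)@ 3/4 ✓
(5,4)@ 2/2 ✓
(6,1)@ 1/2 ✓

(1,4)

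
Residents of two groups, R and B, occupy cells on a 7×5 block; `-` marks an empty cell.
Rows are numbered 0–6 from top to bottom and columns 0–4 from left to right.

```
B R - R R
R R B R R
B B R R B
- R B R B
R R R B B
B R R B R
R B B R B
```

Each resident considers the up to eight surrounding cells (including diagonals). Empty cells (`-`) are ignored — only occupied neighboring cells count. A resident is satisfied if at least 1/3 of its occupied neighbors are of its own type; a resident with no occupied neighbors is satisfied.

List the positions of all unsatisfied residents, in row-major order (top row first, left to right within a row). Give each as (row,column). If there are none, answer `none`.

Row 0: (0,0)B 0/3 unhappy · (0,1)R 2/4 ok · (0,3)R 3/4 ok · (0,4)R 3/3 ok
Row 1: (1,0)R 2/5 ok · (1,1)R 3/7 ok · (1,2)B 1/7 unhappy · (1,3)R 5/7 ok · (1,4)R 4/5 ok
Row 2: (2,0)B 1/4 unhappy · (2,1)B 3/7 ok · (2,2)R 5/8 ok · (2,3)R 4/8 ok · (2,4)B 1/5 unhappy
Row 3: (3,1)R 4/7 ok · (3,2)B 2/8 unhappy · (3,3)R 3/8 ok · (3,4)B 3/5 ok
Row 4: (4,0)R 3/4 ok · (4,1)R 5/7 ok · (4,2)R 5/8 ok · (4,3)B 4/8 ok · (4,4)B 3/5 ok
Row 5: (5,0)B 1/5 unhappy · (5,1)R 5/8 ok · (5,2)R 4/8 ok · (5,3)B 4/8 ok · (5,4)R 1/5 unhappy
Row 6: (6,0)R 1/3 ok · (6,1)B 2/5 ok · (6,2)B 2/5 ok · (6,3)R 2/5 ok · (6,4)B 1/3 ok

(0,0), (1,2), (2,0), (2,4), (3,2), (5,0), (5,4)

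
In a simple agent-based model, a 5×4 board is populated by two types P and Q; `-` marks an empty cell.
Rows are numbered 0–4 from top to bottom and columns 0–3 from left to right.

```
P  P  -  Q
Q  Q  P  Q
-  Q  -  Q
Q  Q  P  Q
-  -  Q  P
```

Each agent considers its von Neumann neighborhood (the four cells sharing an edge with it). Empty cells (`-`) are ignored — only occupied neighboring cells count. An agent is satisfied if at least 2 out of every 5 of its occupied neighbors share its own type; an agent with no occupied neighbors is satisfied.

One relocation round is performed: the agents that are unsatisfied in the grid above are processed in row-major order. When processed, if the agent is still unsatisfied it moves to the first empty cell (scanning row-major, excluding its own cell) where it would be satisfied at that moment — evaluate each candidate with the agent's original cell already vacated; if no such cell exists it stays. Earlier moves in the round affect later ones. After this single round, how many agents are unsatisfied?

2

Initially unsatisfied (in order): (1,2), (3,2), (3,3), (4,2), (4,3).
  (1,2) → (0,2).
  (3,2): no empty cell satisfies it; stays.
  (3,3) → (1,2).
  (4,2) → (2,0).
  (4,3): now satisfied by earlier moves; stays.
Resulting grid:
P P P Q
Q Q Q Q
Q Q - Q
Q Q P -
- - - P
Unsatisfied now: (0,2), (3,2).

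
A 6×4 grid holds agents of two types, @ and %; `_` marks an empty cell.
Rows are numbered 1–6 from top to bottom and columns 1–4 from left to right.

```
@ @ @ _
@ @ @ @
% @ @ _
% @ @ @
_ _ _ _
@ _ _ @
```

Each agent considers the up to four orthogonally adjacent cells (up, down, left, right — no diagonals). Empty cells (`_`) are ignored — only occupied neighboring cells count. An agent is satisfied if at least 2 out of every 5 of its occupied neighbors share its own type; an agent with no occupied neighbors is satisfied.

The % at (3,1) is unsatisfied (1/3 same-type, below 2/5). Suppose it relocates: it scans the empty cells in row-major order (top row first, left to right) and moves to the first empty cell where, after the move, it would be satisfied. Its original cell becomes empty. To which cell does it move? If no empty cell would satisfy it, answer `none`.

Vacating (3,1). Empty cells in order:
  (1,4): 0/2 same-type → still unsatisfied.
  (3,4): 0/3 same-type → still unsatisfied.
  (5,1): 1/2 same-type → satisfied — stop here.

(5,1)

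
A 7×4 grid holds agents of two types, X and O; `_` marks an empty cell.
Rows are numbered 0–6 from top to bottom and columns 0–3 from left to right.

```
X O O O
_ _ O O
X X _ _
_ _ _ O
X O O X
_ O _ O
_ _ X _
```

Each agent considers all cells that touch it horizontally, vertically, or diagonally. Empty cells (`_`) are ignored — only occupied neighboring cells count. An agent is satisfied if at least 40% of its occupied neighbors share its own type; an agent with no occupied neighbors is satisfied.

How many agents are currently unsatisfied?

Row 0: (0,0)X 0/1 not · (0,1)O 2/3 satisfied · (0,2)O 4/4 satisfied · (0,3)O 3/3 satisfied
Row 1: (1,2)O 4/5 satisfied · (1,3)O 3/3 satisfied
Row 2: (2,0)X 1/1 satisfied · (2,1)X 1/2 satisfied
Row 3: (3,3)O 1/2 satisfied
Row 4: (4,0)X 0/2 not · (4,1)O 2/3 satisfied · (4,2)O 4/5 satisfied · (4,3)X 0/3 not
Row 5: (5,1)O 2/4 satisfied · (5,3)O 1/3 not
Row 6: (6,2)X 0/2 not
Unsatisfied: (0,0), (4,0), (4,3), (5,3), (6,2) — 5 in total.

5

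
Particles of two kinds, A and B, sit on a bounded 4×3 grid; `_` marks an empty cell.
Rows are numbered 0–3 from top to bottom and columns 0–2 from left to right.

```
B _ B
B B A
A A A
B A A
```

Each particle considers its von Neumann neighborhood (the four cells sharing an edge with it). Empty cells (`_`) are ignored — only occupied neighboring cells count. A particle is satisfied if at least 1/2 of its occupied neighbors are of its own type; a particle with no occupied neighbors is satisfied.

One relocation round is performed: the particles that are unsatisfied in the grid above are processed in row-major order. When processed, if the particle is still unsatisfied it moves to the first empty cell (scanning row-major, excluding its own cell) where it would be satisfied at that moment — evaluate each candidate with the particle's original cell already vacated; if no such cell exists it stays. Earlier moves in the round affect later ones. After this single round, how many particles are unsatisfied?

Initially unsatisfied (in order): (0,2), (1,1), (1,2), (2,0), (3,0).
  (0,2) → (0,1).
  (1,1): now satisfied by earlier moves; stays.
  (1,2): now satisfied by earlier moves; stays.
  (2,0) → (0,2).
  (3,0) → (2,0).
Resulting grid:
B B A
B B A
B A A
_ A A
All satisfied now.

0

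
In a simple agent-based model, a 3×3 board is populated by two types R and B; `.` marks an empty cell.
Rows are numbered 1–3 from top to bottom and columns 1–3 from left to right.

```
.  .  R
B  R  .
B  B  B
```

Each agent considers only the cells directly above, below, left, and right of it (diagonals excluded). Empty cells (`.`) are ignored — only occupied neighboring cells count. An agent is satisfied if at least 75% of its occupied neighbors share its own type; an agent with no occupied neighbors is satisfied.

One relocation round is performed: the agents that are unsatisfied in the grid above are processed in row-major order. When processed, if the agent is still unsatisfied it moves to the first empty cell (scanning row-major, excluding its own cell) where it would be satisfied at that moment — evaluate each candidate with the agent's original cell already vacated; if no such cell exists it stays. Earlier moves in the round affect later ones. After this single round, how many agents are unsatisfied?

Initially unsatisfied (in order): (2,1), (2,2), (3,2).
  (2,1) → (1,1).
  (2,2): no empty cell satisfies it; stays.
  (3,2): no empty cell satisfies it; stays.
Resulting grid:
B . R
. R .
B B B
Unsatisfied now: (2,2), (3,2).

2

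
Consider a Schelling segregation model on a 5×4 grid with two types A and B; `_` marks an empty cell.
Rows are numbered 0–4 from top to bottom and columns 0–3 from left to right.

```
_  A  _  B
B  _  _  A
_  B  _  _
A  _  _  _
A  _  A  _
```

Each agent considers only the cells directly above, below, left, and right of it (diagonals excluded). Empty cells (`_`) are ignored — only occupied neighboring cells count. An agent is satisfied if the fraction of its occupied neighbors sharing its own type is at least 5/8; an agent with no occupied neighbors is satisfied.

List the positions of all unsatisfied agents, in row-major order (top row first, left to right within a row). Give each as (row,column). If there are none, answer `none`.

(0,1)A 0/0 ✓
(0,3)B 0/1 ✗
(1,0)B 0/0 ✓
(1,3)A 0/1 ✗
(2,1)B 0/0 ✓
(3,0)A 1/1 ✓
(4,0)A 1/1 ✓
(4,2)A 0/0 ✓

(0,3), (1,3)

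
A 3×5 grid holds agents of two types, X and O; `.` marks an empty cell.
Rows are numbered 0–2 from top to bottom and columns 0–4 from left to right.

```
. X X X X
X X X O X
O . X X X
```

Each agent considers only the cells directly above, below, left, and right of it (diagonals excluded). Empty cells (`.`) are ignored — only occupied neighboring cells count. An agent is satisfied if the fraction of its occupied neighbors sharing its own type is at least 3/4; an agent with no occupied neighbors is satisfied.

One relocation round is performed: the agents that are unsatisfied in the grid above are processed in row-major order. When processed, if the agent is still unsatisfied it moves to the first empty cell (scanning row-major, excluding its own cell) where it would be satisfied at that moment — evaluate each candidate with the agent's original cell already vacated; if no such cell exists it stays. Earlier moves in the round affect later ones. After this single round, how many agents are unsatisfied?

5

Initially unsatisfied (in order): (0,3), (1,0), (1,3), (1,4), (2,0), (2,3).
  (0,3) → (0,0).
  (1,0): no empty cell satisfies it; stays.
  (1,3): no empty cell satisfies it; stays.
  (1,4): no empty cell satisfies it; stays.
  (2,0): no empty cell satisfies it; stays.
  (2,3): no empty cell satisfies it; stays.
Resulting grid:
X X X . X
X X X O X
O . X X X
Unsatisfied now: (1,0), (1,3), (1,4), (2,0), (2,3).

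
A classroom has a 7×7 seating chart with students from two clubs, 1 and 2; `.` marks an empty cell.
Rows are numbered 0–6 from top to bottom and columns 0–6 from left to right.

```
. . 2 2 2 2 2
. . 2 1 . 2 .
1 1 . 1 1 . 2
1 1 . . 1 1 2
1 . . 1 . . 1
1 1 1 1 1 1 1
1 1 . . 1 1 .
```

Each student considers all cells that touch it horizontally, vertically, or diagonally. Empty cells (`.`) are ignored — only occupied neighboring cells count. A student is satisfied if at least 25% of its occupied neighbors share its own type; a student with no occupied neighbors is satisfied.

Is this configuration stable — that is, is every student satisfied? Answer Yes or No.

Yes

(0,2)2 2/3 ok
(0,3)2 3/4 ok
(0,4)2 3/4 ok
(0,5)2 3/3 ok
(0,6)2 2/2 ok
(1,2)2 2/5 ok
(1,3)1 2/6 ok
(1,5)2 4/5 ok
(2,0)1 3/3 ok
(2,1)1 3/4 ok
(2,3)1 3/4 ok
(2,4)1 4/5 ok
(2,6)2 2/3 ok
(3,0)1 4/4 ok
(3,1)1 4/4 ok
(3,4)1 4/4 ok
(3,5)1 3/5 ok
(3,6)2 1/3 ok
(4,0)1 4/4 ok
(4,3)1 4/4 ok
(4,6)1 3/4 ok
(5,0)1 4/4 ok
(5,1)1 5/5 ok
(5,2)1 4/4 ok
(5,3)1 4/4 ok
(5,4)1 5/5 ok
(5,5)1 5/5 ok
(5,6)1 3/3 ok
(6,0)1 3/3 ok
(6,1)1 4/4 ok
(6,4)1 4/4 ok
(6,5)1 4/4 ok
All meet the threshold, so the configuration is stable.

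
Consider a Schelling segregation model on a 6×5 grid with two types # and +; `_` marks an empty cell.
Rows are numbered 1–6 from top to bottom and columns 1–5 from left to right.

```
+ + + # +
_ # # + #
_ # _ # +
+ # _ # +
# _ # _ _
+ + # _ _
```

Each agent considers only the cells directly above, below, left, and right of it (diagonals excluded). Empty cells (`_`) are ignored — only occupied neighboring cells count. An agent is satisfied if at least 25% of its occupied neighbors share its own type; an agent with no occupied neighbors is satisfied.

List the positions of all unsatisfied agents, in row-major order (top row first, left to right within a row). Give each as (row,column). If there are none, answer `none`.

(1,4), (1,5), (2,4), (2,5), (4,1), (5,1)

Row 1: (1,1)+ 1/1 ok · (1,2)+ 2/3 ok · (1,3)+ 1/3 ok · (1,4)# 0/3 unhappy · (1,5)+ 0/2 unhappy
Row 2: (2,2)# 2/3 ok · (2,3)# 1/3 ok · (2,4)+ 0/4 unhappy · (2,5)# 0/3 unhappy
Row 3: (3,2)# 2/2 ok · (3,4)# 1/3 ok · (3,5)+ 1/3 ok
Row 4: (4,1)+ 0/2 unhappy · (4,2)# 1/2 ok · (4,4)# 1/2 ok · (4,5)+ 1/2 ok
Row 5: (5,1)# 0/2 unhappy · (5,3)# 1/1 ok
Row 6: (6,1)+ 1/2 ok · (6,2)+ 1/2 ok · (6,3)# 1/2 ok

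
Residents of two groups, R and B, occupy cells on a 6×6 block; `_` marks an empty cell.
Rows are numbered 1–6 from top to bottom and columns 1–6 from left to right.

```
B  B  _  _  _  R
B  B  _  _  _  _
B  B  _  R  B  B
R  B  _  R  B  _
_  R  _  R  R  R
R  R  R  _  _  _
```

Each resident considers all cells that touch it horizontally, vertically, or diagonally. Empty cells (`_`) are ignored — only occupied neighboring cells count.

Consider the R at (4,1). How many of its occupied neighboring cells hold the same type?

Occupied neighbors of (4,1): (3,1)=B, (3,2)=B, (4,2)=B, (5,2)=R.
Same type (R): 1 of 4.

1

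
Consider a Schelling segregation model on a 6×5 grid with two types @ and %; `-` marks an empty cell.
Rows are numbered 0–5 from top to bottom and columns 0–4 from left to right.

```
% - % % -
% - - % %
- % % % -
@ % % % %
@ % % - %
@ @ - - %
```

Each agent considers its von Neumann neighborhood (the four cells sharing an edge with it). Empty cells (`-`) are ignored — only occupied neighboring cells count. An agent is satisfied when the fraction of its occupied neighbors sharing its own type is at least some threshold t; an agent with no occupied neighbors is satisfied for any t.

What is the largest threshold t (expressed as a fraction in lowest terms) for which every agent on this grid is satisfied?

(0,0)% 1/1
(0,2)% 1/1
(0,3)% 2/2
(1,0)% 1/1
(1,3)% 3/3
(1,4)% 1/1
(2,1)% 2/2
(2,2)% 3/3
(2,3)% 3/3
(3,0)@ 1/2
(3,1)% 3/4
(3,2)% 4/4
(3,3)% 3/3
(3,4)% 2/2
(4,0)@ 2/3
(4,1)% 2/4
(4,2)% 2/2
(4,4)% 2/2
(5,0)@ 2/2
(5,1)@ 1/2
(5,4)% 1/1
The smallest same-type fraction is 1/2 at (3,0), which reduces to 1/2. Any threshold above that leaves this agent unsatisfied.

1/2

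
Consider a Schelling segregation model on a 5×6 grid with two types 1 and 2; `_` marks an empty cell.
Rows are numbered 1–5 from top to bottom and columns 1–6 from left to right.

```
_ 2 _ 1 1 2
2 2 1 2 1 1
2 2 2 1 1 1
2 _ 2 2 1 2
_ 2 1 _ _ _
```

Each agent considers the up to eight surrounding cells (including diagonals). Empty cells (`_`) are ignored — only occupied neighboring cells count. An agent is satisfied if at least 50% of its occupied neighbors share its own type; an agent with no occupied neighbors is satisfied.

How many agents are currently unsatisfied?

Row 1: (1,2)2 2/3 ok · (1,4)1 3/4 ok · (1,5)1 3/5 ok · (1,6)2 0/3 unhappy
Row 2: (2,1)2 4/4 ok · (2,2)2 5/6 ok · (2,3)1 2/7 unhappy · (2,4)2 1/7 unhappy · (2,5)1 6/8 ok · (2,6)1 4/5 ok
Row 3: (3,1)2 4/4 ok · (3,2)2 6/7 ok · (3,3)2 5/7 ok · (3,4)1 4/8 ok · (3,5)1 5/8 ok · (3,6)1 4/5 ok
Row 4: (4,1)2 3/3 ok · (4,3)2 4/6 ok · (4,4)2 2/6 unhappy · (4,5)1 3/5 ok · (4,6)2 0/3 unhappy
Row 5: (5,2)2 2/3 ok · (5,3)1 0/3 unhappy
Unsatisfied: (1,6), (2,3), (2,4), (4,4), (4,6), (5,3) — 6 in total.

6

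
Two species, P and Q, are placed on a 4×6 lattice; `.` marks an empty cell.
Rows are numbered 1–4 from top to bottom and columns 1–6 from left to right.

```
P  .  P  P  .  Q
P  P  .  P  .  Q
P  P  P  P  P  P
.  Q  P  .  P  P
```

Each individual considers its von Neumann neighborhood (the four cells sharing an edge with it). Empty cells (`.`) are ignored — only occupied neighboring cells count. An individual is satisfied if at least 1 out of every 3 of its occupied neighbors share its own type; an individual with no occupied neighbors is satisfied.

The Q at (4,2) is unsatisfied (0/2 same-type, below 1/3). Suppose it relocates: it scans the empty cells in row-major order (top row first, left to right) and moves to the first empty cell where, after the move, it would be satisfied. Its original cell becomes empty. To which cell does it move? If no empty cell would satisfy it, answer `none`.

Vacating (4,2). Empty cells in order:
  (1,2): 0/3 same-type → still unsatisfied.
  (1,5): 1/2 same-type → satisfied — stop here.

(1,5)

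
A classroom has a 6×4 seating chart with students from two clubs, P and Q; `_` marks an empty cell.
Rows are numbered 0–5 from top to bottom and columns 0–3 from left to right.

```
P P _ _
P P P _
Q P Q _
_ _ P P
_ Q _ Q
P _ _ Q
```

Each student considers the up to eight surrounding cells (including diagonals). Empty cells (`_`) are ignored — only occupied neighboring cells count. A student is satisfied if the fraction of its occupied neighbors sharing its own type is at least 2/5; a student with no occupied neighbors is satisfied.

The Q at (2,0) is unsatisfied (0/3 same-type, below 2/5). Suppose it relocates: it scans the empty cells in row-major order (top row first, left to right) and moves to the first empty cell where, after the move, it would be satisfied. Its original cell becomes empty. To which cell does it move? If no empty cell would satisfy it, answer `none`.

Vacating (2,0). Empty cells in order:
  (0,2): 0/3 same-type → still unsatisfied.
  (0,3): 0/1 same-type → still unsatisfied.
  (1,3): 1/2 same-type → satisfied — stop here.

(1,3)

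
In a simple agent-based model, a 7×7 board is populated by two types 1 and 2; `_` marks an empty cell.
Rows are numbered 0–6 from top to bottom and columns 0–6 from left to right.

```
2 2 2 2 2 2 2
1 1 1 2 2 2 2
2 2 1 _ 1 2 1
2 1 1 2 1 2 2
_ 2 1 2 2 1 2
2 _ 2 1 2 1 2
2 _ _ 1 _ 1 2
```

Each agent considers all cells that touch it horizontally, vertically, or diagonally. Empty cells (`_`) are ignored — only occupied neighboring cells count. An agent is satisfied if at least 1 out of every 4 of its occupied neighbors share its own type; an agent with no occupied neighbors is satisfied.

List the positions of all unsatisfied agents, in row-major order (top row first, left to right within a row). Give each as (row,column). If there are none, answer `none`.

Row 0: (0,0)2 1/3 ✓ · (0,1)2 2/5 ✓ · (0,2)2 3/5 ✓ · (0,3)2 4/5 ✓ · (0,4)2 5/5 ✓ · (0,5)2 5/5 ✓ · (0,6)2 3/3 ✓
Row 1: (1,0)1 1/5 ✗ · (1,1)1 3/8 ✓ · (1,2)1 2/7 ✓ · (1,3)2 4/7 ✓ · (1,4)2 6/7 ✓ · (1,5)2 6/8 ✓ · (1,6)2 4/5 ✓
Row 2: (2,0)2 2/5 ✓ · (2,1)2 2/8 ✓ · (2,2)1 4/7 ✓ · (2,4)1 1/7 ✗ · (2,5)2 5/8 ✓ · (2,6)1 0/5 ✗
Row 3: (3,0)2 3/4 ✓ · (3,1)1 3/7 ✓ · (3,2)1 3/7 ✓ · (3,3)2 2/7 ✓ · (3,4)1 2/7 ✓ · (3,5)2 4/8 ✓ · (3,6)2 3/5 ✓
Row 4: (4,1)2 3/6 ✓ · (4,2)1 3/7 ✓ · (4,3)2 4/8 ✓ · (4,4)2 4/8 ✓ · (4,5)1 2/8 ✓ · (4,6)2 3/5 ✓
Row 5: (5,0)2 2/2 ✓ · (5,2)2 2/5 ✓ · (5,3)1 2/6 ✓ · (5,4)2 2/7 ✓ · (5,5)1 2/7 ✓ · (5,6)2 2/5 ✓
Row 6: (6,0)2 1/1 ✓ · (6,3)1 1/3 ✓ · (6,5)1 1/4 ✓ · (6,6)2 1/3 ✓

(1,0), (2,4), (2,6)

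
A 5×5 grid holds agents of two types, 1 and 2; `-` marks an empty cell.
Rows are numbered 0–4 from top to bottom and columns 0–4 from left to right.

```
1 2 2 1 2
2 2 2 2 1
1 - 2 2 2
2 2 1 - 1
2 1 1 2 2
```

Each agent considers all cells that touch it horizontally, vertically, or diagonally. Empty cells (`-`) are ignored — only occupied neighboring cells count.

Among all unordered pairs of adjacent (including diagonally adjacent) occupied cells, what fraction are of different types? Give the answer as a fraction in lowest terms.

Scan each occupied cell's neighbors to the right and below (and the two forward diagonals) so each pair is counted once.
Row 0: 1(0,0)–2(0,1)≠ 1(0,0)–2(1,0)≠ 1(0,0)–2(1,1)≠ 2(0,1)–2(0,2)= 2(0,1)–2(1,1)= 2(0,1)–2(1,2)= 2(0,1)–2(1,0)= 2(0,2)–1(0,3)≠ 2(0,2)–2(1,2)= 2(0,2)–2(1,3)= 2(0,2)–2(1,1)= 1(0,3)–2(0,4)≠ 1(0,3)–2(1,3)≠ 1(0,3)–1(1,4)= 1(0,3)–2(1,2)≠ 2(0,4)–1(1,4)≠ 2(0,4)–2(1,3)=  → 8/17 unlike.
Row 1: 2(1,0)–2(1,1)= 2(1,0)–1(2,0)≠ 2(1,1)–2(1,2)= 2(1,1)–2(2,2)= 2(1,1)–1(2,0)≠ 2(1,2)–2(1,3)= 2(1,2)–2(2,2)= 2(1,2)–2(2,3)= 2(1,3)–1(1,4)≠ 2(1,3)–2(2,3)= 2(1,3)–2(2,4)= 2(1,3)–2(2,2)= 1(1,4)–2(2,4)≠ 1(1,4)–2(2,3)≠  → 5/14 unlike.
Row 2: 1(2,0)–2(3,0)≠ 1(2,0)–2(3,1)≠ 2(2,2)–2(2,3)= 2(2,2)–1(3,2)≠ 2(2,2)–2(3,1)= 2(2,3)–2(2,4)= 2(2,3)–1(3,4)≠ 2(2,3)–1(3,2)≠ 2(2,4)–1(3,4)≠  → 6/9 unlike.
Row 3: 2(3,0)–2(3,1)= 2(3,0)–2(4,0)= 2(3,0)–1(4,1)≠ 2(3,1)–1(3,2)≠ 2(3,1)–1(4,1)≠ 2(3,1)–1(4,2)≠ 2(3,1)–2(4,0)= 1(3,2)–1(4,2)= 1(3,2)–2(4,3)≠ 1(3,2)–1(4,1)= 1(3,4)–2(4,4)≠ 1(3,4)–2(4,3)≠  → 7/12 unlike.
Row 4: 2(4,0)–1(4,1)≠ 1(4,1)–1(4,2)= 1(4,2)–2(4,3)≠ 2(4,3)–2(4,4)=  → 2/4 unlike.
Total adjacent occupied pairs: 56; unlike-type pairs: 28.
28/56 reduces to 1/2.

1/2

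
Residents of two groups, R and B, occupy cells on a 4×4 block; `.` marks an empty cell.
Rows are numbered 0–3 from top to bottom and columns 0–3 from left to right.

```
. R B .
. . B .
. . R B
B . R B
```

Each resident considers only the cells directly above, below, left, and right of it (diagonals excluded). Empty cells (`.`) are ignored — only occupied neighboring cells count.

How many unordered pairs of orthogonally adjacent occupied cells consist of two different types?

4

Scan each occupied cell's neighbors to the right and below so each pair is counted once.
From row 0: 1 unlike of 2 pairs (running 1/2).
From row 1: 1 unlike of 1 pairs (running 2/3).
From row 2: 1 unlike of 3 pairs (running 3/6).
From row 3: 1 unlike of 1 pairs (running 4/7).
Total adjacent occupied pairs: 7; unlike-type pairs: 4.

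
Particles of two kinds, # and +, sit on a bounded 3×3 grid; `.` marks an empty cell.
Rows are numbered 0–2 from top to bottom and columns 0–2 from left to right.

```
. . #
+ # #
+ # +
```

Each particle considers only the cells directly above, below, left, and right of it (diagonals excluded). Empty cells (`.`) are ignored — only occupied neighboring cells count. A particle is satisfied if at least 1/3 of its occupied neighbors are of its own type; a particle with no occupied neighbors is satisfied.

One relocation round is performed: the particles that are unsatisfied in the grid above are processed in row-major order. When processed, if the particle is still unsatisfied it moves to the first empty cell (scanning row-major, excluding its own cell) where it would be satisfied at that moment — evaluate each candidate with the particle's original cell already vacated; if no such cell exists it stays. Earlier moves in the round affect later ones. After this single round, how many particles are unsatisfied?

Initially unsatisfied (in order): (2,2).
  (2,2) → (0,0).
Resulting grid:
+ . #
+ # #
+ # .
All satisfied now.

0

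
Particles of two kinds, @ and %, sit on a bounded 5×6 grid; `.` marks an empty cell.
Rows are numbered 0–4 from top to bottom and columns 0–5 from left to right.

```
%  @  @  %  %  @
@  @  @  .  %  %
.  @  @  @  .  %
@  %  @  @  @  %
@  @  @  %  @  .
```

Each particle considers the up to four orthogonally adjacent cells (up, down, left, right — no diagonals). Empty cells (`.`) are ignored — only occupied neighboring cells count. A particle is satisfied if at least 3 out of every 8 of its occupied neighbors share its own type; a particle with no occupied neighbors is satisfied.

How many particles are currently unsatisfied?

4

(0,0)% 0/2 not
(0,1)@ 2/3 satisfied
(0,2)@ 2/3 satisfied
(0,3)% 1/2 satisfied
(0,4)% 2/3 satisfied
(0,5)@ 0/2 not
(1,0)@ 1/2 satisfied
(1,1)@ 4/4 satisfied
(1,2)@ 3/3 satisfied
(1,4)% 2/2 satisfied
(1,5)% 2/3 satisfied
(2,1)@ 2/3 satisfied
(2,2)@ 4/4 satisfied
(2,3)@ 2/2 satisfied
(2,5)% 2/2 satisfied
(3,0)@ 1/2 satisfied
(3,1)% 0/4 not
(3,2)@ 3/4 satisfied
(3,3)@ 3/4 satisfied
(3,4)@ 2/3 satisfied
(3,5)% 1/2 satisfied
(4,0)@ 2/2 satisfied
(4,1)@ 2/3 satisfied
(4,2)@ 2/3 satisfied
(4,3)% 0/3 not
(4,4)@ 1/2 satisfied
Unsatisfied: (0,0), (0,5), (3,1), (4,3) — 4 in total.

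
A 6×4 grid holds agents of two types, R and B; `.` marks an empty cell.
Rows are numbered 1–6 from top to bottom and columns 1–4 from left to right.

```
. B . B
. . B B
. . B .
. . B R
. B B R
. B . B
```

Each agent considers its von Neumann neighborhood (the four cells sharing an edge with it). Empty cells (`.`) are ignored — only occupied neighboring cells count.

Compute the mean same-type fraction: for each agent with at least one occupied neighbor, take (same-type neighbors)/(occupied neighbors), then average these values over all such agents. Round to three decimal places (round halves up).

0.742

(1,2)B — no occupied neighbors
(1,4)B 1/1
(2,3)B 2/2
(2,4)B 2/2
(3,3)B 2/2
(4,3)B 2/3
(4,4)R 1/2
(5,2)B 2/2
(5,3)B 2/3
(5,4)R 1/3
(6,2)B 1/1
(6,4)B 0/1
Sum over 11 agents: 1/1 + 2/2 + 2/2 + 2/2 + 2/3 + 1/2 + 2/2 + 2/3 + 1/3 + 1/1 + 0/1 = 49/6; mean = 49/6 ÷ 11 = 49/66 = 0.742424… → 0.742.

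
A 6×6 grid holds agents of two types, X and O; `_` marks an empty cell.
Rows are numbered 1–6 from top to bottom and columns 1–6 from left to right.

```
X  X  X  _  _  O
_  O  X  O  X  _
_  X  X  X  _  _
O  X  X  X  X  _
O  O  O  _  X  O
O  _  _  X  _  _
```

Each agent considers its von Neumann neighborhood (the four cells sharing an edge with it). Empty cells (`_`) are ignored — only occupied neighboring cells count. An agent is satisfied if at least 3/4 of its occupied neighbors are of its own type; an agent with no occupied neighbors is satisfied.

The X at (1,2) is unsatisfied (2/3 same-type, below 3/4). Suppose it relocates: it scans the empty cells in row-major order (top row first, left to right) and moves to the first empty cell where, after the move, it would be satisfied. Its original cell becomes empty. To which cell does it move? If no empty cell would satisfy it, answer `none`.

Vacating (1,2). Empty cells in order:
  (1,4): 1/2 same-type → still unsatisfied.
  (1,5): 1/2 same-type → still unsatisfied.
  (2,1): 1/2 same-type → still unsatisfied.
  (2,6): 1/2 same-type → still unsatisfied.
  (3,1): 1/2 same-type → still unsatisfied.
  (3,5): 3/3 same-type → satisfied — stop here.

(3,5)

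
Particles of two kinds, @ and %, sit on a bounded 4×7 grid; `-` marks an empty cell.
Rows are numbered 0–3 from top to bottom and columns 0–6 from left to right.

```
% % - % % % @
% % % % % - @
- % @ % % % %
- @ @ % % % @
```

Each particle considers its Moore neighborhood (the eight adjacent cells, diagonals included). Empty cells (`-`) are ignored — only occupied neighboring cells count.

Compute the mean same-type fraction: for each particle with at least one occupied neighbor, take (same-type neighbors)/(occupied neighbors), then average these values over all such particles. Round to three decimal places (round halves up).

0.707

(0,0)% 3/3
(0,1)% 4/4
(0,3)% 4/4
(0,4)% 4/4
(0,5)% 2/4
(0,6)@ 1/2
(1,0)% 4/4
(1,1)% 5/6
(1,2)% 6/7
(1,3)% 6/7
(1,4)% 7/7
(1,6)@ 1/4
(2,1)% 3/6
(2,2)@ 2/8
(2,3)% 6/8
(2,4)% 7/7
(2,5)% 5/7
(2,6)% 2/4
(3,1)@ 2/3
(3,2)@ 2/5
(3,3)% 3/5
(3,4)% 5/5
(3,5)% 4/5
(3,6)@ 0/3
Sum over 24 particles: 3/3 + 4/4 + 4/4 + 4/4 + 2/4 + 1/2 + 4/4 + 5/6 + 6/7 + 6/7 + 7/7 + 1/4 + 3/6 + 2/8 + 6/8 + 7/7 + 5/7 + 2/4 + 2/3 + 2/5 + 3/5 + 5/5 + 4/5 + 0/3 = 2377/140; mean = 2377/140 ÷ 24 = 2377/3360 = 0.707440… → 0.707.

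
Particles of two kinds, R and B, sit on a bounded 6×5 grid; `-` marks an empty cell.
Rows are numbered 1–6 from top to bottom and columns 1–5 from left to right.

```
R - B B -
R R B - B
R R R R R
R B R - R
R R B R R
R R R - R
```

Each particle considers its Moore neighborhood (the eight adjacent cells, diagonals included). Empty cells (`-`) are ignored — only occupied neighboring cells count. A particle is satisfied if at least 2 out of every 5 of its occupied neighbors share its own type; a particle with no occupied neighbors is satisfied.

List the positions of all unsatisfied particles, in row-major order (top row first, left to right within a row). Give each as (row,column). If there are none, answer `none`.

(2,3), (2,5), (4,2), (5,3)

(1,1)R 2/2 ✓
(1,3)B 2/3 ✓
(1,4)B 3/3 ✓
(2,1)R 4/4 ✓
(2,2)R 5/7 ✓
(2,3)B 2/6 ✗
(2,5)B 1/3 ✗
(3,1)R 4/5 ✓
(3,2)R 6/8 ✓
(3,3)R 4/6 ✓
(3,4)R 4/6 ✓
(3,5)R 2/3 ✓
(4,1)R 4/5 ✓
(4,2)B 1/8 ✗
(4,3)R 5/7 ✓
(4,5)R 4/4 ✓
(5,1)R 4/5 ✓
(5,2)R 6/8 ✓
(5,3)B 1/6 ✗
(5,4)R 5/6 ✓
(5,5)R 3/3 ✓
(6,1)R 3/3 ✓
(6,2)R 4/5 ✓
(6,3)R 3/4 ✓
(6,5)R 2/2 ✓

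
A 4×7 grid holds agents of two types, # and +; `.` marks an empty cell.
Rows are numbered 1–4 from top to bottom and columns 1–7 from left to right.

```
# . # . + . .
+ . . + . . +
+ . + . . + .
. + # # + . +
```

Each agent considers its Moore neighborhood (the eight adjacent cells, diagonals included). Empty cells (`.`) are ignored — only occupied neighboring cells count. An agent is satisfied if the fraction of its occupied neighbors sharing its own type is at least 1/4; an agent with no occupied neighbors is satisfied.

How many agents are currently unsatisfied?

2

(1,1)# 0/1 ✗
(1,3)# 0/1 ✗
(1,5)+ 1/1 ✓
(2,1)+ 1/2 ✓
(2,4)+ 2/3 ✓
(2,7)+ 1/1 ✓
(3,1)+ 2/2 ✓
(3,3)+ 2/4 ✓
(3,6)+ 3/3 ✓
(4,2)+ 2/3 ✓
(4,3)# 1/3 ✓
(4,4)# 1/3 ✓
(4,5)+ 1/2 ✓
(4,7)+ 1/1 ✓
Unsatisfied: (1,1), (1,3) — 2 in total.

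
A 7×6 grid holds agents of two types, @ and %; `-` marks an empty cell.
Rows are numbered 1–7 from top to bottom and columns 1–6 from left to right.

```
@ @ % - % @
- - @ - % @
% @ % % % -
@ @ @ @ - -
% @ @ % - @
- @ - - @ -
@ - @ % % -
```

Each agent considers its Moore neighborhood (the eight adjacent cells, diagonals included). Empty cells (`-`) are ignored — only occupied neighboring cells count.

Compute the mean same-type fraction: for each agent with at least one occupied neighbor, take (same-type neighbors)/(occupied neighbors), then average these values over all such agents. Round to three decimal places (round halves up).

(1,1)@ 1/1
(1,2)@ 2/3
(1,3)% 0/2
(1,5)% 1/3
(1,6)@ 1/3
(2,3)@ 2/5
(2,5)% 3/5
(2,6)@ 1/4
(3,1)% 0/3
(3,2)@ 4/6
(3,3)% 1/6
(3,4)% 3/6
(3,5)% 2/4
(4,1)@ 3/5
(4,2)@ 5/8
(4,3)@ 5/8
(4,4)@ 2/6
(5,1)% 0/4
(5,2)@ 5/6
(5,3)@ 5/6
(5,4)% 0/4
(5,6)@ 1/1
(6,2)@ 4/5
(6,5)@ 1/4
(7,1)@ 1/1
(7,3)@ 1/2
(7,4)% 1/3
(7,5)% 1/2
Sum over 28 agents: 1/1 + 2/3 + 0/2 + 1/3 + 1/3 + 2/5 + 3/5 + 1/4 + 0/3 + 4/6 + 1/6 + 3/6 + 2/4 + 3/5 + 5/8 + 5/8 + 2/6 + 0/4 + 5/6 + 5/6 + 0/4 + 1/1 + 4/5 + 1/4 + 1/1 + 1/2 + 1/3 + 1/2 = 273/20; mean = 273/20 ÷ 28 = 39/80 = 0.4875 → 0.488.

0.488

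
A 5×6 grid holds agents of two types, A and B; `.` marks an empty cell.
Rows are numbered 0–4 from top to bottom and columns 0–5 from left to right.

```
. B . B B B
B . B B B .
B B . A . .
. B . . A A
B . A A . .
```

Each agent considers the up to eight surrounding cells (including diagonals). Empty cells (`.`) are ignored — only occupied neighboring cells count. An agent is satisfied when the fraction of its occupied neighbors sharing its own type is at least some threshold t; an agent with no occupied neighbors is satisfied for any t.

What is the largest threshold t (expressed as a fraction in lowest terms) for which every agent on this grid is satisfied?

1/4

(0,1)B 2/2
(0,3)B 4/4
(0,4)B 4/4
(0,5)B 2/2
(1,0)B 3/3
(1,2)B 4/5
(1,3)B 4/5
(1,4)B 4/5
(2,0)B 3/3
(2,1)B 4/4
(2,3)A 1/4
(3,1)B 3/4
(3,4)A 3/3
(3,5)A 1/1
(4,0)B 1/1
(4,2)A 1/2
(4,3)A 2/2
The smallest same-type fraction is 1/4 at (2,3), which reduces to 1/4. Any threshold above that leaves this agent unsatisfied.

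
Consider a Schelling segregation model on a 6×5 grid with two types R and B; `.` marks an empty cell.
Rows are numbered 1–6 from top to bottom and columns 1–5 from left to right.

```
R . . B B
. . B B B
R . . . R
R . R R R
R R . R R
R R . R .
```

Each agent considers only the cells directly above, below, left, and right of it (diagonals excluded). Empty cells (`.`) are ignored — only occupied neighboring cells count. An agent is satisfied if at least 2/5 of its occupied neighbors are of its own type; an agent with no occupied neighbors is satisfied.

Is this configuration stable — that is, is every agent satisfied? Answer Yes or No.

Yes

Row 1: (1,1)R 0/0 ✓ · (1,4)B 2/2 ✓ · (1,5)B 2/2 ✓
Row 2: (2,3)B 1/1 ✓ · (2,4)B 3/3 ✓ · (2,5)B 2/3 ✓
Row 3: (3,1)R 1/1 ✓ · (3,5)R 1/2 ✓
Row 4: (4,1)R 2/2 ✓ · (4,3)R 1/1 ✓ · (4,4)R 3/3 ✓ · (4,5)R 3/3 ✓
Row 5: (5,1)R 3/3 ✓ · (5,2)R 2/2 ✓ · (5,4)R 3/3 ✓ · (5,5)R 2/2 ✓
Row 6: (6,1)R 2/2 ✓ · (6,2)R 2/2 ✓ · (6,4)R 1/1 ✓
All meet the threshold, so the configuration is stable.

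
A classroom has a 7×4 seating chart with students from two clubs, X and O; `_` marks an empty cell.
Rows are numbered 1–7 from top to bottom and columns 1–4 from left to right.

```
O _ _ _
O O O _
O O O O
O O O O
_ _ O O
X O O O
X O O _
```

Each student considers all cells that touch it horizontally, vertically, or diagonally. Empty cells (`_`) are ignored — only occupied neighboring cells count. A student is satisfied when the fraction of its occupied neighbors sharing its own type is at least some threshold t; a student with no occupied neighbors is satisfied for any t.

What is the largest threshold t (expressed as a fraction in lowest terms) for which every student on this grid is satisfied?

(1,1)O 2/2
(2,1)O 4/4
(2,2)O 6/6
(2,3)O 4/4
(3,1)O 5/5
(3,2)O 8/8
(3,3)O 7/7
(3,4)O 4/4
(4,1)O 3/3
(4,2)O 6/6
(4,3)O 7/7
(4,4)O 5/5
(5,3)O 7/7
(5,4)O 5/5
(6,1)X 1/3
(6,2)O 4/6
(6,3)O 6/6
(6,4)O 4/4
(7,1)X 1/3
(7,2)O 3/5
(7,3)O 4/4
The smallest same-type fraction is 1/3 at (6,1), which reduces to 1/3. Any threshold above that leaves this student unsatisfied.

1/3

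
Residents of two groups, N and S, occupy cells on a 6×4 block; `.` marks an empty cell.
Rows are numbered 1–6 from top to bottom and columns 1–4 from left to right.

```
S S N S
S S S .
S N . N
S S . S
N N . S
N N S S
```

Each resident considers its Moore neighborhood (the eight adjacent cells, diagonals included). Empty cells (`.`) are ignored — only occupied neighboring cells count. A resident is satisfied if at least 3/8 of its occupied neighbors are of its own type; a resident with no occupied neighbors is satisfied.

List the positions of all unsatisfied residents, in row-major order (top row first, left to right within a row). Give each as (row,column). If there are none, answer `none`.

(1,3), (3,2), (3,4)

(1,1)S 3/3 ✓
(1,2)S 4/5 ✓
(1,3)N 0/4 ✗
(1,4)S 1/2 ✓
(2,1)S 4/5 ✓
(2,2)S 5/7 ✓
(2,3)S 3/6 ✓
(3,1)S 4/5 ✓
(3,2)N 0/6 ✗
(3,4)N 0/2 ✗
(4,1)S 2/5 ✓
(4,2)S 2/5 ✓
(4,4)S 1/2 ✓
(5,1)N 3/5 ✓
(5,2)N 3/6 ✓
(5,4)S 3/3 ✓
(6,1)N 3/3 ✓
(6,2)N 3/4 ✓
(6,3)S 2/4 ✓
(6,4)S 2/2 ✓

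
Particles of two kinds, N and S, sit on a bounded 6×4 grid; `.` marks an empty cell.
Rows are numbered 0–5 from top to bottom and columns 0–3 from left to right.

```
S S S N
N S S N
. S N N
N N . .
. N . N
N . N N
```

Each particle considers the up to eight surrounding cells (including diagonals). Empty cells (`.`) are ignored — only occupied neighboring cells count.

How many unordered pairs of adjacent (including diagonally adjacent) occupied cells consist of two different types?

Scan each occupied cell's neighbors to the right and below (and the two forward diagonals) so each pair is counted once.
Row 0: S(0,0)–S(0,1)= S(0,0)–N(1,0)≠ S(0,0)–S(1,1)= S(0,1)–S(0,2)= S(0,1)–S(1,1)= S(0,1)–S(1,2)= S(0,1)–N(1,0)≠ S(0,2)–N(0,3)≠ S(0,2)–S(1,2)= S(0,2)–N(1,3)≠ S(0,2)–S(1,1)= N(0,3)–N(1,3)= N(0,3)–S(1,2)≠  → 5/13 unlike.
Row 1: N(1,0)–S(1,1)≠ N(1,0)–S(2,1)≠ S(1,1)–S(1,2)= S(1,1)–S(2,1)= S(1,1)–N(2,2)≠ S(1,2)–N(1,3)≠ S(1,2)–N(2,2)≠ S(1,2)–N(2,3)≠ S(1,2)–S(2,1)= N(1,3)–N(2,3)= N(1,3)–N(2,2)=  → 6/11 unlike.
Row 2: S(2,1)–N(2,2)≠ S(2,1)–N(3,1)≠ S(2,1)–N(3,0)≠ N(2,2)–N(2,3)= N(2,2)–N(3,1)=  → 3/5 unlike.
Row 3: N(3,0)–N(3,1)= N(3,0)–N(4,1)= N(3,1)–N(4,1)=  → 0/3 unlike.
Row 4: N(4,1)–N(5,2)= N(4,1)–N(5,0)= N(4,3)–N(5,3)= N(4,3)–N(5,2)=  → 0/4 unlike.
Row 5: N(5,2)–N(5,3)=  → 0/1 unlike.
Total adjacent occupied pairs: 37; unlike-type pairs: 14.

14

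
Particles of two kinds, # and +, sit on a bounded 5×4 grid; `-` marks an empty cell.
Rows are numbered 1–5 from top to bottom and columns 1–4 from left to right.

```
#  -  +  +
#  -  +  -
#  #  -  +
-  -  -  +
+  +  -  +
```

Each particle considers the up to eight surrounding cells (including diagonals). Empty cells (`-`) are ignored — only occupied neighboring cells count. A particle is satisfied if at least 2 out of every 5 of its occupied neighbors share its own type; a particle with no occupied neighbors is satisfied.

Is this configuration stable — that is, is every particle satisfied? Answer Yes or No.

Row 1: (1,1)# 1/1 ok · (1,3)+ 2/2 ok · (1,4)+ 2/2 ok
Row 2: (2,1)# 3/3 ok · (2,3)+ 3/4 ok
Row 3: (3,1)# 2/2 ok · (3,2)# 2/3 ok · (3,4)+ 2/2 ok
Row 4: (4,4)+ 2/2 ok
Row 5: (5,1)+ 1/1 ok · (5,2)+ 1/1 ok · (5,4)+ 1/1 ok
All meet the threshold, so the configuration is stable.

Yes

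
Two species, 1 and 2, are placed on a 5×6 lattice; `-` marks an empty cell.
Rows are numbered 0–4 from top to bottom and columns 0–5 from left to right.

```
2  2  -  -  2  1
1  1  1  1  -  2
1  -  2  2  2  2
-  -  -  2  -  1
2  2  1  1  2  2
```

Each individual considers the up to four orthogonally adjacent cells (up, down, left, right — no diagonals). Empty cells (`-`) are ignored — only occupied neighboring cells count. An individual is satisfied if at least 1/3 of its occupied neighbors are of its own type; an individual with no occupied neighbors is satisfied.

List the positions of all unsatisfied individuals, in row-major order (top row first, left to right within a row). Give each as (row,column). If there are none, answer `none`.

Row 0: (0,0)2 1/2 ok · (0,1)2 1/2 ok · (0,4)2 0/1 unhappy · (0,5)1 0/2 unhappy
Row 1: (1,0)1 2/3 ok · (1,1)1 2/3 ok · (1,2)1 2/3 ok · (1,3)1 1/2 ok · (1,5)2 1/2 ok
Row 2: (2,0)1 1/1 ok · (2,2)2 1/2 ok · (2,3)2 3/4 ok · (2,4)2 2/2 ok · (2,5)2 2/3 ok
Row 3: (3,3)2 1/2 ok · (3,5)1 0/2 unhappy
Row 4: (4,0)2 1/1 ok · (4,1)2 1/2 ok · (4,2)1 1/2 ok · (4,3)1 1/3 ok · (4,4)2 1/2 ok · (4,5)2 1/2 ok

(0,4), (0,5), (3,5)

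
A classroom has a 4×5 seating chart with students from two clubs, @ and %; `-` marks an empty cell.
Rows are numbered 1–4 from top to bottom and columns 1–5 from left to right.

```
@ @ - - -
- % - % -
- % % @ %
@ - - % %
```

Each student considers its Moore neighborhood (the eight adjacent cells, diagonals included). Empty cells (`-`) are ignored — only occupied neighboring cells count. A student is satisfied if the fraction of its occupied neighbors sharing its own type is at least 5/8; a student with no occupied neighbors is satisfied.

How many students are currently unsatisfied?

5

Row 1: (1,1)@ 1/2 unhappy · (1,2)@ 1/2 unhappy
Row 2: (2,2)% 2/4 unhappy · (2,4)% 2/3 ok
Row 3: (3,2)% 2/3 ok · (3,3)% 4/5 ok · (3,4)@ 0/5 unhappy · (3,5)% 3/4 ok
Row 4: (4,1)@ 0/1 unhappy · (4,4)% 3/4 ok · (4,5)% 2/3 ok
Unsatisfied: (1,1), (1,2), (2,2), (3,4), (4,1) — 5 in total.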